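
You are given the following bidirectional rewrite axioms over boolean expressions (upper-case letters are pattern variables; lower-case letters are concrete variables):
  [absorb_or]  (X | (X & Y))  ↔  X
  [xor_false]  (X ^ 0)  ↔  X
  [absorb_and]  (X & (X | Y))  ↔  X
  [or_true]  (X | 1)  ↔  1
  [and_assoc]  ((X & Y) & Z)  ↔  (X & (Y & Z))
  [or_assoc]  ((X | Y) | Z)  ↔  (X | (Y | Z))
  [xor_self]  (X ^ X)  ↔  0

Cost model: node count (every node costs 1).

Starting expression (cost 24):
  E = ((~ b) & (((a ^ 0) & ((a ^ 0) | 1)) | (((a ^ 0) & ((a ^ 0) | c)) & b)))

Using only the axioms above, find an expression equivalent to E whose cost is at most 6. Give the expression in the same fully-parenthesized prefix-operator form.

step 1: absorb_and (→) rewrites ((a ^ 0) & ((a ^ 0) | c)) into (a ^ 0), now ((~ b) & (((a ^ 0) & ((a ^ 0) | 1)) | ((a ^ 0) & b)))
step 2: absorb_and (→) rewrites ((a ^ 0) & ((a ^ 0) | 1)) into (a ^ 0), now ((~ b) & ((a ^ 0) | ((a ^ 0) & b)))
step 3: absorb_or (→) rewrites ((a ^ 0) | ((a ^ 0) & b)) into (a ^ 0), reaching cost 6 (bound 6)

((~ b) & (a ^ 0))   [cost 6]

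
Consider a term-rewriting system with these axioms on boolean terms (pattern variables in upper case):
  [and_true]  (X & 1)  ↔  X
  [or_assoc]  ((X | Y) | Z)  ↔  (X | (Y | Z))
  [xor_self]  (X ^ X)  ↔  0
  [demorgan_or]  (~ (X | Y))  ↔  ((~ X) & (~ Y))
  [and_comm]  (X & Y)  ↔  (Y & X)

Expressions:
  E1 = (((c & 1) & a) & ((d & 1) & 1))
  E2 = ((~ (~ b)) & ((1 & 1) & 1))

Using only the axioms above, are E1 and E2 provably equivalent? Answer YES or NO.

Every axiom is a valid identity, so a rewrite proof would force E1 and E2 to agree under every assignment.
At a=0, b=1, c=0, d=0: E1 = 0 but E2 = 1; they differ, so no derivation exists.

NO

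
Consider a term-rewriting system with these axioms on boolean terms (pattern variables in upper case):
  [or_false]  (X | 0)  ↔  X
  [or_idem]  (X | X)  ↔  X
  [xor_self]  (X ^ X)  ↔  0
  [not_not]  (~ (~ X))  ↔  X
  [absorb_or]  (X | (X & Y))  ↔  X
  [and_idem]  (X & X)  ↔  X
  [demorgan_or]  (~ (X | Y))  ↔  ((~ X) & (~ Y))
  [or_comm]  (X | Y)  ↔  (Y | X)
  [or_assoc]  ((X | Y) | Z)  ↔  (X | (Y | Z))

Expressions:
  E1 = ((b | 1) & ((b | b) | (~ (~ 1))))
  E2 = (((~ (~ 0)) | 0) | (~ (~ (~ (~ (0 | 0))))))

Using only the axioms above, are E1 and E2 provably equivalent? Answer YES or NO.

NO

The axioms are sound identities: if E1 ↔* E2 then E1 and E2 evaluate identically under any assignment.
Under b=0: E1 evaluates to 1, E2 to 0. Distinct ⇒ no rewrite sequence connects them.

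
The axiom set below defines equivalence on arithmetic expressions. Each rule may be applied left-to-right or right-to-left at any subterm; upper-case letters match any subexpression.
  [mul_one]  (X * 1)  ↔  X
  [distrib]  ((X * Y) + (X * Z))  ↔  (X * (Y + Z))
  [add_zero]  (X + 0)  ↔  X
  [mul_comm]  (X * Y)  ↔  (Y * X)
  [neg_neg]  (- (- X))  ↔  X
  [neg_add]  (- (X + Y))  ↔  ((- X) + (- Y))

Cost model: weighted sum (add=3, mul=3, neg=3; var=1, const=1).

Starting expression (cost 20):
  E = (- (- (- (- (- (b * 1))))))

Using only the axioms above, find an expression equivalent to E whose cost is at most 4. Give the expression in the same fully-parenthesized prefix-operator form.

1. [neg_neg →] (- (- (- (b * 1))))  →  (- (b * 1));  E = (- (- (- (b * 1))))
2. [mul_one →] (b * 1)  →  b;  E = (- (- (- b)))
3. [neg_neg →] (- (- (- b)))  →  (- b);  cost 4 ≤ 4, done

(- b)   [cost 4]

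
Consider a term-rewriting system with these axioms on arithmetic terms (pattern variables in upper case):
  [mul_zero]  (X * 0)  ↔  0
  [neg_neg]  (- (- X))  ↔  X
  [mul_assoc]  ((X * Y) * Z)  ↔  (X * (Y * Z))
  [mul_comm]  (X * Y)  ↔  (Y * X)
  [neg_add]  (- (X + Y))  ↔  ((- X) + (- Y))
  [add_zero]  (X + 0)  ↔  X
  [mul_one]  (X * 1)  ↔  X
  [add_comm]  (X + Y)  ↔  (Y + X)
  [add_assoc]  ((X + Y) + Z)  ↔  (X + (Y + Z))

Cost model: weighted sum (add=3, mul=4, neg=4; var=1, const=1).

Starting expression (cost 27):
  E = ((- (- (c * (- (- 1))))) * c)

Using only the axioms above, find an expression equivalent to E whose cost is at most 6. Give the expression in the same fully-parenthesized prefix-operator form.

(c * c)   [cost 6]

1. [neg_neg →] (- (- 1))  →  1;  E = ((- (- (c * 1))) * c)
2. [mul_one →] (c * 1)  →  c;  E = ((- (- c)) * c)
3. [neg_neg →] (- (- c))  →  c;  cost 6 ≤ 6, done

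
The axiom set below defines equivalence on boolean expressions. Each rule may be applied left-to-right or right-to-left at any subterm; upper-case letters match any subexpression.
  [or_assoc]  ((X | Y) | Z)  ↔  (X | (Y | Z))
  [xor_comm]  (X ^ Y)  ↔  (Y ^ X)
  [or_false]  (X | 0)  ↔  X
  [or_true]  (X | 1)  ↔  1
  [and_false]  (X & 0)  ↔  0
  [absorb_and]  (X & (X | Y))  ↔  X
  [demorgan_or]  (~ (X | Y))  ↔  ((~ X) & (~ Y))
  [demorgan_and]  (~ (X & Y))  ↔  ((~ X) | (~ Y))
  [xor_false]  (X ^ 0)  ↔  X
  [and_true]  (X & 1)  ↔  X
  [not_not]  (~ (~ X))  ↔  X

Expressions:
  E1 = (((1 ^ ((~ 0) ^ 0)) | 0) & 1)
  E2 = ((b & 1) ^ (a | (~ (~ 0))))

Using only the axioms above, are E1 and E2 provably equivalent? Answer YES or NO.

The axioms are sound identities: if E1 ↔* E2 then E1 and E2 evaluate identically under any assignment.
Under a=0, b=1: E1 evaluates to 0, E2 to 1. Distinct ⇒ no rewrite sequence connects them.

NO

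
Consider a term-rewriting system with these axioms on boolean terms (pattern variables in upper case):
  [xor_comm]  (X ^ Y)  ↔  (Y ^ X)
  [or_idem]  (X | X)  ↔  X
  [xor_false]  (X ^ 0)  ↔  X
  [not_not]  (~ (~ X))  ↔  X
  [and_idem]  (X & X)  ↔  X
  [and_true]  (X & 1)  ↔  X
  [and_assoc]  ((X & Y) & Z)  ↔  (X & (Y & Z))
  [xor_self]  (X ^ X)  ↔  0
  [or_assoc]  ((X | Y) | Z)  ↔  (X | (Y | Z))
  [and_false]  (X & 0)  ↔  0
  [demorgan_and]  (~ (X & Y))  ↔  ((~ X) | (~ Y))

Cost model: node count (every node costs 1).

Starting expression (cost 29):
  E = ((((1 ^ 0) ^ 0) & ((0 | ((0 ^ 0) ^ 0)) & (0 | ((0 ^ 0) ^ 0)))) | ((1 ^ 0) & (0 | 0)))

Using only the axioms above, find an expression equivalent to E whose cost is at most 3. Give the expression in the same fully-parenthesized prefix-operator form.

(1) ((0 | ((0 ^ 0) ^ 0)) & (0 | ((0 ^ 0) ^ 0)))  =[and_idem →]=  (0 | ((0 ^ 0) ^ 0))    ⊢ ((((1 ^ 0) ^ 0) & (0 | ((0 ^ 0) ^ 0))) | ((1 ^ 0) & (0 | 0)))
(2) (0 ^ 0)  =[xor_false →]=  0    ⊢ ((((1 ^ 0) ^ 0) & (0 | (0 ^ 0))) | ((1 ^ 0) & (0 | 0)))
(3) ((1 ^ 0) ^ 0)  =[xor_false →]=  (1 ^ 0)    ⊢ (((1 ^ 0) & (0 | (0 ^ 0))) | ((1 ^ 0) & (0 | 0)))
(4) (0 ^ 0)  =[xor_false →]=  0    ⊢ (((1 ^ 0) & (0 | 0)) | ((1 ^ 0) & (0 | 0)))
(5) (((1 ^ 0) & (0 | 0)) | ((1 ^ 0) & (0 | 0)))  =[or_idem →]=  ((1 ^ 0) & (0 | 0))
(6) (0 | 0)  =[or_idem →]=  0    ⊢ ((1 ^ 0) & 0)
(7) (1 ^ 0)  =[xor_false →]=  1    ⊢ cost 3, within 3

(1 & 0)   [cost 3]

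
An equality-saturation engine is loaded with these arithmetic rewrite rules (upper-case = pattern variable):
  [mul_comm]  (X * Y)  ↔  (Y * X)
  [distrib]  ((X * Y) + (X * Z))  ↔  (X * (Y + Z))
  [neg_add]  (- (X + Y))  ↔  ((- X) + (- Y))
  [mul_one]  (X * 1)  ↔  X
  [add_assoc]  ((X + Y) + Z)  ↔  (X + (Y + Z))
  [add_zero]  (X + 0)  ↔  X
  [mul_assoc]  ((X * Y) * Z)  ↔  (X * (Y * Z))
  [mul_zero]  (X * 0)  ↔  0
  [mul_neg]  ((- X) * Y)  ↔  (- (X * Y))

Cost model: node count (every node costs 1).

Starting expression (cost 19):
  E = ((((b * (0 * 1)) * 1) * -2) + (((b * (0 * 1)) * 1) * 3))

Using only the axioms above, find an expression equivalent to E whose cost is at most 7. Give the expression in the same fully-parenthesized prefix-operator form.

(1) ((((b * (0 * 1)) * 1) * -2) + (((b * (0 * 1)) * 1) * 3))  =[distrib →]=  (((b * (0 * 1)) * 1) * (-2 + 3))
(2) (0 * 1)  =[mul_one →]=  0    ⊢ (((b * 0) * 1) * (-2 + 3))
(3) ((b * 0) * 1)  =[mul_one →]=  (b * 0)    ⊢ cost 7, within 7

((b * 0) * (-2 + 3))   [cost 7]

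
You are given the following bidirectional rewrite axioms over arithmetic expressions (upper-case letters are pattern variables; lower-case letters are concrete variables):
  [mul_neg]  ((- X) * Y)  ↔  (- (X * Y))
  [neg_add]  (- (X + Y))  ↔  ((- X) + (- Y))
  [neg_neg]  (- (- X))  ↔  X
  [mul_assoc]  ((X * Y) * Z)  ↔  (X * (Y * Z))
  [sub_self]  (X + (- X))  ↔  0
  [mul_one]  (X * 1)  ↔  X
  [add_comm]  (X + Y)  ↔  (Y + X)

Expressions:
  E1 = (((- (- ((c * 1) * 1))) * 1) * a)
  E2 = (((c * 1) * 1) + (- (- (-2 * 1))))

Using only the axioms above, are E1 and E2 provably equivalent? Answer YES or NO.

NO

Every axiom is a valid identity, so a rewrite proof would force E1 and E2 to agree under every assignment.
At a=0, c=0: E1 = 0 but E2 = -2; they differ, so no derivation exists.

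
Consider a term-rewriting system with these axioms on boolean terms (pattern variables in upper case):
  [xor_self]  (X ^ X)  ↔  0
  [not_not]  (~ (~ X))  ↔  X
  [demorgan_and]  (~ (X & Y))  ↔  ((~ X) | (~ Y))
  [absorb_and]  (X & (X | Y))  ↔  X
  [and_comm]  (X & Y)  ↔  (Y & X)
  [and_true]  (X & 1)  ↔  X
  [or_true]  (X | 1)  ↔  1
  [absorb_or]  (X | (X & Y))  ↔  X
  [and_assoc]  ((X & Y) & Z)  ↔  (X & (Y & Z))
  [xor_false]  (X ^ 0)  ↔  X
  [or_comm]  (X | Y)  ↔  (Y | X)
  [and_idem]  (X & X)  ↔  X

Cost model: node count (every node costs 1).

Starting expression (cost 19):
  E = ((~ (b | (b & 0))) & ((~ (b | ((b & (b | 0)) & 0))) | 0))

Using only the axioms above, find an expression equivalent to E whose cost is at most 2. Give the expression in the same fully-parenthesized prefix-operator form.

(~ b)   [cost 2]

1. [absorb_and →] (b & (b | 0))  →  b;  E = ((~ (b | (b & 0))) & ((~ (b | (b & 0))) | 0))
2. [absorb_and →] ((~ (b | (b & 0))) & ((~ (b | (b & 0))) | 0))  →  (~ (b | (b & 0)))
3. [absorb_or →] (b | (b & 0))  →  b;  cost 2 ≤ 2, done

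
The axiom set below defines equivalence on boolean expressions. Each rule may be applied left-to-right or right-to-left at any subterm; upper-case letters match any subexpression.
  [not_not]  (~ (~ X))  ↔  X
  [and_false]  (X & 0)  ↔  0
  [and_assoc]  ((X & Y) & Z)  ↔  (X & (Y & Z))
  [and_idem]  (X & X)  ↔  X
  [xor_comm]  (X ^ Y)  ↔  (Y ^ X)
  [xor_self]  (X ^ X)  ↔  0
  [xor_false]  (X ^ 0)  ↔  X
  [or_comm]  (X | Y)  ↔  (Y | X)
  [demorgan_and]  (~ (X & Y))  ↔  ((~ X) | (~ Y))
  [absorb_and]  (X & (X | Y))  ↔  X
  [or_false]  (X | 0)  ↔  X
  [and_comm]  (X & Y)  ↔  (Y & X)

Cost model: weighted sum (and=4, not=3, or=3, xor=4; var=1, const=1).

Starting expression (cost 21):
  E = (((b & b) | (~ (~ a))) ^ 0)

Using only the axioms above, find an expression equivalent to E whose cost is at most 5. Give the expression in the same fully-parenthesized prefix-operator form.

step 1: and_idem (→) rewrites (b & b) into b, now ((b | (~ (~ a))) ^ 0)
step 2: xor_false (→) rewrites ((b | (~ (~ a))) ^ 0) into (b | (~ (~ a)))
step 3: not_not (→) rewrites (~ (~ a)) into a, reaching cost 5 (bound 5)

(b | a)   [cost 5]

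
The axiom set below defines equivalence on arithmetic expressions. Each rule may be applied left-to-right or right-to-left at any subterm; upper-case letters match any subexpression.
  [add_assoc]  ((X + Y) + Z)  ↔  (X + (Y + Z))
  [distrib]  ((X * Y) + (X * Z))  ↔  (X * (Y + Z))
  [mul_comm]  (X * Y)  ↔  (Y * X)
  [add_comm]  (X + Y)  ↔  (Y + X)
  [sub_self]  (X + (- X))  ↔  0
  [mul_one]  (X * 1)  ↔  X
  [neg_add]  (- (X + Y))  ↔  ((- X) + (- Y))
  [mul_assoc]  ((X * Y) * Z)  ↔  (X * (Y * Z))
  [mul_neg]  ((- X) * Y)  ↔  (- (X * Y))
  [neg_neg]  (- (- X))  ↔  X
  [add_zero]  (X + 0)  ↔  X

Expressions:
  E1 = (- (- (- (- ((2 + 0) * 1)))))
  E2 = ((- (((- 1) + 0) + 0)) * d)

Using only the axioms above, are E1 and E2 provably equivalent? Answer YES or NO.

Every axiom is a valid identity, so a rewrite proof would force E1 and E2 to agree under every assignment.
At d=0: E1 = 2 but E2 = 0; they differ, so no derivation exists.

NO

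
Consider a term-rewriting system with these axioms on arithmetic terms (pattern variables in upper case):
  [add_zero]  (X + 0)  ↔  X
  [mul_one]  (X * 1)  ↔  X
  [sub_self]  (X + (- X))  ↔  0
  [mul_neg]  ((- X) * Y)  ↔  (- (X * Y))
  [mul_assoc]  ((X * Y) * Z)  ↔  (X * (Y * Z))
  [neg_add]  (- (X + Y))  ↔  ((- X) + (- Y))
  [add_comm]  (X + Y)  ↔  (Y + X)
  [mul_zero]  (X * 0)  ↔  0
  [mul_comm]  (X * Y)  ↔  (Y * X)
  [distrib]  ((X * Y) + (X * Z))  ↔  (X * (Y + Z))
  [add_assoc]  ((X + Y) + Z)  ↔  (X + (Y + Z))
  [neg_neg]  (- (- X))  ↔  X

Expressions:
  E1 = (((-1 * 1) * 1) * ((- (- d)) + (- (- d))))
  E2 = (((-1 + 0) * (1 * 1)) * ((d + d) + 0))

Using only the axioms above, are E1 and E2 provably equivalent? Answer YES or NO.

step 1: neg_neg (→) rewrites (- (- d)) into d, now (((-1 * 1) * 1) * (d + (- (- d))))
step 2: neg_neg (→) rewrites (- (- d)) into d, now (((-1 * 1) * 1) * (d + d))
step 3: mul_one (→) rewrites ((-1 * 1) * 1) into (-1 * 1), now ((-1 * 1) * (d + d))
step 4: add_zero (←) rewrites (d + d) into ((d + d) + 0), now ((-1 * 1) * ((d + d) + 0))
step 5: mul_one (←) rewrites 1 into (1 * 1), now ((-1 * (1 * 1)) * ((d + d) + 0))
step 6: add_zero (←) rewrites -1 into (-1 + 0), which is E2

YES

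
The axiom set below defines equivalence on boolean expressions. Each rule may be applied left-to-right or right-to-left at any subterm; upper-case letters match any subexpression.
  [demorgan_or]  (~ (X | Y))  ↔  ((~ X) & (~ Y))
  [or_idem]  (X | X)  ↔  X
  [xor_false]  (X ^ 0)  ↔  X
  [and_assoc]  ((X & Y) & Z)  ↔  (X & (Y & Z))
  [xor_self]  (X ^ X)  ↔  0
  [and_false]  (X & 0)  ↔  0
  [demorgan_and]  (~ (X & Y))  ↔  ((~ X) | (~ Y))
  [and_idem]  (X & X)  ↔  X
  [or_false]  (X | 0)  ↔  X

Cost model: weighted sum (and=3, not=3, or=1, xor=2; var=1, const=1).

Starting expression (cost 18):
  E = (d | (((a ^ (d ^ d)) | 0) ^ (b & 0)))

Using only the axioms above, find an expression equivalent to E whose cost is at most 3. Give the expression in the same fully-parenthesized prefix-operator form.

(d | a)   [cost 3]

1. [or_false →] ((a ^ (d ^ d)) | 0)  →  (a ^ (d ^ d));  E = (d | ((a ^ (d ^ d)) ^ (b & 0)))
2. [and_false →] (b & 0)  →  0;  E = (d | ((a ^ (d ^ d)) ^ 0))
3. [xor_self →] (d ^ d)  →  0;  E = (d | ((a ^ 0) ^ 0))
4. [xor_false →] (a ^ 0)  →  a;  E = (d | (a ^ 0))
5. [xor_false →] (a ^ 0)  →  a;  cost 3 ≤ 3, done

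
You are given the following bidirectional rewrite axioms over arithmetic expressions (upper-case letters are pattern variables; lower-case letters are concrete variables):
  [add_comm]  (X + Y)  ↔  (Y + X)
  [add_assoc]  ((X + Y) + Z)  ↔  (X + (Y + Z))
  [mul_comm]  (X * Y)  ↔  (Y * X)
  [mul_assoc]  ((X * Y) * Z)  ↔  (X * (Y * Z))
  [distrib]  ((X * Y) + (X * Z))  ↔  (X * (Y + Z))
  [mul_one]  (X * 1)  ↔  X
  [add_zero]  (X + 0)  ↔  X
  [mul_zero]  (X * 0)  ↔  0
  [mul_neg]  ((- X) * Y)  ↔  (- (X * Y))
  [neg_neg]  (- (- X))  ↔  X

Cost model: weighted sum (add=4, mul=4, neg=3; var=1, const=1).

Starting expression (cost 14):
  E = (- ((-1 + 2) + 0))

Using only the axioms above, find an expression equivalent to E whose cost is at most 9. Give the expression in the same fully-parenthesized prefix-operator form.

(- (-1 + 2))   [cost 9]

step 1: add_assoc (→) rewrites ((-1 + 2) + 0) into (-1 + (2 + 0)), now (- (-1 + (2 + 0)))
step 2: add_zero (→) rewrites (2 + 0) into 2, reaching cost 9 (bound 9)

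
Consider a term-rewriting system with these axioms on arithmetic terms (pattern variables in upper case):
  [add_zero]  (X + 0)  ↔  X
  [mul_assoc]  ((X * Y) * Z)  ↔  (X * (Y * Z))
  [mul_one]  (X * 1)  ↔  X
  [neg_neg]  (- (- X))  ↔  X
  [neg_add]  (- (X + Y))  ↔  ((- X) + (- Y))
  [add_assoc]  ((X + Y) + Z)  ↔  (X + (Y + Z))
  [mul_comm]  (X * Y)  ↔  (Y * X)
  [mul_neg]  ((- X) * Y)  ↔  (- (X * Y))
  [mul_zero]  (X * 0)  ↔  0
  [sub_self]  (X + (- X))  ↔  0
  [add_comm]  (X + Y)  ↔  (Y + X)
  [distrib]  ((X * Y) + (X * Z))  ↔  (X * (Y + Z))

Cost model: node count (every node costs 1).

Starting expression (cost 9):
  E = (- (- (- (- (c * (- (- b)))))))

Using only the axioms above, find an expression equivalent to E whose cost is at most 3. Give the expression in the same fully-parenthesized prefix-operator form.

(1) (- (- (c * (- (- b)))))  =[neg_neg →]=  (c * (- (- b)))    ⊢ (- (- (c * (- (- b)))))
(2) (- (- b))  =[neg_neg →]=  b    ⊢ (- (- (c * b)))
(3) (- (- (c * b)))  =[neg_neg →]=  (c * b)    ⊢ cost 3, within 3

(c * b)   [cost 3]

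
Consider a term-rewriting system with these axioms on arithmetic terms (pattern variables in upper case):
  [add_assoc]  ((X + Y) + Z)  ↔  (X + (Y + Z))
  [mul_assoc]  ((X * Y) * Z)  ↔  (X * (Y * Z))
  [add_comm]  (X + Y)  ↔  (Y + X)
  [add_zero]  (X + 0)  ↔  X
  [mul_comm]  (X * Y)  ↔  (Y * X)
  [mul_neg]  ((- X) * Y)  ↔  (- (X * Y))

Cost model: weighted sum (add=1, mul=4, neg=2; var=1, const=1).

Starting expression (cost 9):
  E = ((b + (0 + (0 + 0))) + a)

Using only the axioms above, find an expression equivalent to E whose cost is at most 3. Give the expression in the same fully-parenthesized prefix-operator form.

(1) (0 + 0)  =[add_zero →]=  0    ⊢ ((b + (0 + 0)) + a)
(2) (0 + 0)  =[add_zero →]=  0    ⊢ ((b + 0) + a)
(3) (b + 0)  =[add_zero →]=  b    ⊢ cost 3, within 3

(b + a)   [cost 3]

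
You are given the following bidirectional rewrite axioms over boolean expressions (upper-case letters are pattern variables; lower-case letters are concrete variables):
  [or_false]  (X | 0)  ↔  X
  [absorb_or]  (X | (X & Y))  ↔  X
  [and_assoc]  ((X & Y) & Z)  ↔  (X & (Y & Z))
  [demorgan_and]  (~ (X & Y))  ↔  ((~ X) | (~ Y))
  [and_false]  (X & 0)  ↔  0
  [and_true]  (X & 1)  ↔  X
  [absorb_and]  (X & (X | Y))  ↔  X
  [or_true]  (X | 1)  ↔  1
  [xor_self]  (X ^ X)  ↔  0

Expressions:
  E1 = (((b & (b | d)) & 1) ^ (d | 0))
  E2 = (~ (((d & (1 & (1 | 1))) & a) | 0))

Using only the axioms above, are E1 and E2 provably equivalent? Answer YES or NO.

All listed rules preserve value, hence provable equivalence implies equal values everywhere; look for a separating assignment.
a=0, b=0, d=0 gives E1 ↦ 0, E2 ↦ 1; values differ ⇒ not provably equivalent.

NO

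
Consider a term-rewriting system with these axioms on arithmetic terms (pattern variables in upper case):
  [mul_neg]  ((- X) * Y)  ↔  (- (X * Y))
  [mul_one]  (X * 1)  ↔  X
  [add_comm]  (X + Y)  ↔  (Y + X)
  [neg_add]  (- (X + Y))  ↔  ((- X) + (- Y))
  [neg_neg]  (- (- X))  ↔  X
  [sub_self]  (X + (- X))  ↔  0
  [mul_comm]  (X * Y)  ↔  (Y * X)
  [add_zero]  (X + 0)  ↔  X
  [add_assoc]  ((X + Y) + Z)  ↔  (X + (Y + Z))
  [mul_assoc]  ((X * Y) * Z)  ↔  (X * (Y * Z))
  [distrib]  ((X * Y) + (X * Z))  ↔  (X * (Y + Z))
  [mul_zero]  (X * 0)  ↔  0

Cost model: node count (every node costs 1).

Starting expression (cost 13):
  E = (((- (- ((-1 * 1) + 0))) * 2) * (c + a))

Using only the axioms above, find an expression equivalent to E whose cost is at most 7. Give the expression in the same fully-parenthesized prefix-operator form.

(1) (- (- ((-1 * 1) + 0)))  =[neg_neg →]=  ((-1 * 1) + 0)    ⊢ ((((-1 * 1) + 0) * 2) * (c + a))
(2) ((-1 * 1) + 0)  =[add_zero →]=  (-1 * 1)    ⊢ (((-1 * 1) * 2) * (c + a))
(3) (-1 * 1)  =[mul_one →]=  -1    ⊢ cost 7, within 7

((-1 * 2) * (c + a))   [cost 7]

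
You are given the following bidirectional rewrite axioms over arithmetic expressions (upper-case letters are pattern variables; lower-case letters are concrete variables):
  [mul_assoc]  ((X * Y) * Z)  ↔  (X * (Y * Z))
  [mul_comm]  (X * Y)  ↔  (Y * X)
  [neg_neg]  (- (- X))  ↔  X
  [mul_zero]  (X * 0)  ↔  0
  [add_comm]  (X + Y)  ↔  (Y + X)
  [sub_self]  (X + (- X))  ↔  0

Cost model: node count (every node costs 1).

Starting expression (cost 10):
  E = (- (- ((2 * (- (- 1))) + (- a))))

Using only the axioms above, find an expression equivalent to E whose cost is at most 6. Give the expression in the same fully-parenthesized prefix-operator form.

step 1: neg_neg (→) rewrites (- (- 1)) into 1, now (- (- ((2 * 1) + (- a))))
step 2: neg_neg (→) rewrites (- (- ((2 * 1) + (- a)))) into ((2 * 1) + (- a)), reaching cost 6 (bound 6)

((2 * 1) + (- a))   [cost 6]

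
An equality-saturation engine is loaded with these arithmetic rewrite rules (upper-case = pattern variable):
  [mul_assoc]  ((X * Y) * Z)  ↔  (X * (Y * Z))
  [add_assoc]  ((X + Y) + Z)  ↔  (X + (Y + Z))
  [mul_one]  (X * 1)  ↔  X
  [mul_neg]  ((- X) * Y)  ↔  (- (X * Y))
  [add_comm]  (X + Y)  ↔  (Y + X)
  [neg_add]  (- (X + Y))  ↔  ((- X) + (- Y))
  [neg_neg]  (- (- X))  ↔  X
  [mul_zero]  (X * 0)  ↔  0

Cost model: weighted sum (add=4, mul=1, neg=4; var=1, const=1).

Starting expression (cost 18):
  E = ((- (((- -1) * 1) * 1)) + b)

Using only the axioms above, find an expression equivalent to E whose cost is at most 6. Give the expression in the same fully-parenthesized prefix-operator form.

1. [mul_one →] (((- -1) * 1) * 1)  →  ((- -1) * 1);  E = ((- ((- -1) * 1)) + b)
2. [mul_one →] ((- -1) * 1)  →  (- -1);  E = ((- (- -1)) + b)
3. [neg_neg →] (- (- -1))  →  -1;  cost 6 ≤ 6, done

(-1 + b)   [cost 6]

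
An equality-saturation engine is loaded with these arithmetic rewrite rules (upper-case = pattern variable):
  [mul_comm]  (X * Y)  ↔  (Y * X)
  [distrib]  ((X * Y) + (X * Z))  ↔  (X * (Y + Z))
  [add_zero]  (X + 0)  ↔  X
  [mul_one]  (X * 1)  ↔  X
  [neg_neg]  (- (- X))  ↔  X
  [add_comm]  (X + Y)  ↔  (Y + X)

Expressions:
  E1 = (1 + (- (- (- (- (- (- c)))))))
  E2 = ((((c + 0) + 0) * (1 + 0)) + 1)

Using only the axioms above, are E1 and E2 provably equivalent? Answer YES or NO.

step 1: neg_neg (→) rewrites (- (- (- (- (- c))))) into (- (- (- c))), now (1 + (- (- (- (- c)))))
step 2: neg_neg (→) rewrites (- (- c)) into c, now (1 + (- (- c)))
step 3: neg_neg (→) rewrites (- (- c)) into c, now (1 + c)
step 4: add_comm (→) rewrites (1 + c) into (c + 1)
step 5: mul_one (←) rewrites c into (c * 1), now ((c * 1) + 1)
step 6: add_zero (←) rewrites c into (c + 0), now (((c + 0) * 1) + 1)
step 7: add_zero (←) rewrites 1 into (1 + 0), now (((c + 0) * (1 + 0)) + 1)
step 8: add_zero (←) rewrites c into (c + 0), which is E2

YES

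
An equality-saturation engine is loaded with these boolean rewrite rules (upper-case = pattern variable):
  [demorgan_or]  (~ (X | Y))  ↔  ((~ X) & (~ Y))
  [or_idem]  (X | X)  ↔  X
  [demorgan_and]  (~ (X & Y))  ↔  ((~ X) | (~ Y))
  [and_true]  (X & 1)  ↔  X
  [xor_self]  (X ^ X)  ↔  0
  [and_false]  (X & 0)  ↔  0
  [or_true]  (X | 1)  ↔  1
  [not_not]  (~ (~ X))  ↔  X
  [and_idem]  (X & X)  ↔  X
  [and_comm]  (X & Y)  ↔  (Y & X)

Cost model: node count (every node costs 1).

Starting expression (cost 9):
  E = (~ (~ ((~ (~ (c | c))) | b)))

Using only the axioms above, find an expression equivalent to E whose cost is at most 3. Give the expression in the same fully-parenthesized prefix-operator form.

1. [or_idem →] (c | c)  →  c;  E = (~ (~ ((~ (~ c)) | b)))
2. [not_not →] (~ (~ ((~ (~ c)) | b)))  →  ((~ (~ c)) | b)
3. [not_not →] (~ (~ c))  →  c;  cost 3 ≤ 3, done

(c | b)   [cost 3]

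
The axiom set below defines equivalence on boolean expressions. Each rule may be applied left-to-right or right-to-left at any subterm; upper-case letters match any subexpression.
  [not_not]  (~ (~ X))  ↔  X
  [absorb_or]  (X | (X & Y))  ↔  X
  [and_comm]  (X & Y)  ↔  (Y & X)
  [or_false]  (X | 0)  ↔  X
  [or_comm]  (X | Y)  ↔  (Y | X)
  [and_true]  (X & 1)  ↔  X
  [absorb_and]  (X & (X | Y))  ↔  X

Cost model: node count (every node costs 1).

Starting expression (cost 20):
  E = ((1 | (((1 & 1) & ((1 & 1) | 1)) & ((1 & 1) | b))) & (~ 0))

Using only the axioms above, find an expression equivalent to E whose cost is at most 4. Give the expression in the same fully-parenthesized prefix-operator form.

(1 & (~ 0))   [cost 4]

step 1: absorb_and (→) rewrites ((1 & 1) & ((1 & 1) | 1)) into (1 & 1), now ((1 | ((1 & 1) & ((1 & 1) | b))) & (~ 0))
step 2: absorb_and (→) rewrites ((1 & 1) & ((1 & 1) | b)) into (1 & 1), now ((1 | (1 & 1)) & (~ 0))
step 3: absorb_or (→) rewrites (1 | (1 & 1)) into 1, reaching cost 4 (bound 4)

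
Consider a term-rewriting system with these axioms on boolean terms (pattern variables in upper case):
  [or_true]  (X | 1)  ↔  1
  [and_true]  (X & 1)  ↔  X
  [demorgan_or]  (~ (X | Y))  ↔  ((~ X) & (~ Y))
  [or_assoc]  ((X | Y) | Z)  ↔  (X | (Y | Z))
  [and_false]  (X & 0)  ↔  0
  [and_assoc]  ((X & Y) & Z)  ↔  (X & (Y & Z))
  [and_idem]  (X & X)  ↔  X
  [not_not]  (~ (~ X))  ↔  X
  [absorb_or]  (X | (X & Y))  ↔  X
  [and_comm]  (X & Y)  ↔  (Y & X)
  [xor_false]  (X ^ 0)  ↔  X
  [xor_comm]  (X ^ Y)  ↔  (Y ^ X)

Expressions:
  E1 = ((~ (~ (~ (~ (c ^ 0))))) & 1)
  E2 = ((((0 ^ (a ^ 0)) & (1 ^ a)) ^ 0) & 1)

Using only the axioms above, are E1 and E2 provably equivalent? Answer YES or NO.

NO

Every axiom is a valid identity, so a rewrite proof would force E1 and E2 to agree under every assignment.
At a=0, c=1: E1 = 1 but E2 = 0; they differ, so no derivation exists.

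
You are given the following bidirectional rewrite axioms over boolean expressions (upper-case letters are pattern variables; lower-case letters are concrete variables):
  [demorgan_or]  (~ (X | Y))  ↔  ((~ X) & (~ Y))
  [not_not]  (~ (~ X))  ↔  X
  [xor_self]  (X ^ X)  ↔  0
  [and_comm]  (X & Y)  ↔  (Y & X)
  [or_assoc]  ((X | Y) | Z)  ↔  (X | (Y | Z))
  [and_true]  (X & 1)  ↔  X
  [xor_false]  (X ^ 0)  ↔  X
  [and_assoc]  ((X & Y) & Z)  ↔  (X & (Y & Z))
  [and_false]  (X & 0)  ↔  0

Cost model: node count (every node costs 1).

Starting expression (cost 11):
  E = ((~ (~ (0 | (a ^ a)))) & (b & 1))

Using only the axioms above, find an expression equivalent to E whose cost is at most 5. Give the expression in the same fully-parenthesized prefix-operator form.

(b & (0 | 0))   [cost 5]

(1) (~ (~ (0 | (a ^ a))))  =[not_not →]=  (0 | (a ^ a))    ⊢ ((0 | (a ^ a)) & (b & 1))
(2) ((0 | (a ^ a)) & (b & 1))  =[and_comm →]=  ((b & 1) & (0 | (a ^ a)))
(3) (a ^ a)  =[xor_self →]=  0    ⊢ ((b & 1) & (0 | 0))
(4) (b & 1)  =[and_true →]=  b    ⊢ cost 5, within 5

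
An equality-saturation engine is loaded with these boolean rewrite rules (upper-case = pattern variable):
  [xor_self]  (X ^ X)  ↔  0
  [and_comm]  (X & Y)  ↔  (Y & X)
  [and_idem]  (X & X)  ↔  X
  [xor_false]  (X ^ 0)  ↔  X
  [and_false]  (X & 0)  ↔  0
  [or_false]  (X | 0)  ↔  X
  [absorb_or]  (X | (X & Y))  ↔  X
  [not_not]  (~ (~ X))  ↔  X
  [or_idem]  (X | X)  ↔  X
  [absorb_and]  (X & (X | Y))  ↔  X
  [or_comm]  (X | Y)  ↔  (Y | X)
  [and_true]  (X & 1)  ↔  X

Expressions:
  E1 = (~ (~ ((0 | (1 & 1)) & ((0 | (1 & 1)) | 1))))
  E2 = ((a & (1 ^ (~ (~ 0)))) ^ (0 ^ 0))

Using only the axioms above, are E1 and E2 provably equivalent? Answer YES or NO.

The axioms are sound identities: if E1 ↔* E2 then E1 and E2 evaluate identically under any assignment.
Under a=0: E1 evaluates to 1, E2 to 0. Distinct ⇒ no rewrite sequence connects them.

NO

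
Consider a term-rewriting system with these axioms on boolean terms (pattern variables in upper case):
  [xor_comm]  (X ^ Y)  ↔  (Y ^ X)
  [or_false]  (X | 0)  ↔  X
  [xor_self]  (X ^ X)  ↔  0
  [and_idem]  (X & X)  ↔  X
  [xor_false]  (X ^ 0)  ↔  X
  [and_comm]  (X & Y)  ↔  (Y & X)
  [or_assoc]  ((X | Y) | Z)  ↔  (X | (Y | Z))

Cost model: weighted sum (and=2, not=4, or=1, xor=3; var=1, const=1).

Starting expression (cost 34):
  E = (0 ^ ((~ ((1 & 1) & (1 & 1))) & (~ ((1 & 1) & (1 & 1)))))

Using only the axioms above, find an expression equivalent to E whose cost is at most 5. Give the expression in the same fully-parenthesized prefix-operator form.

(~ 1)   [cost 5]

step 1: and_idem (→) rewrites ((~ ((1 & 1) & (1 & 1))) & (~ ((1 & 1) & (1 & 1)))) into (~ ((1 & 1) & (1 & 1))), now (0 ^ (~ ((1 & 1) & (1 & 1))))
step 2: and_idem (→) rewrites ((1 & 1) & (1 & 1)) into (1 & 1), now (0 ^ (~ (1 & 1)))
step 3: and_idem (→) rewrites (1 & 1) into 1, now (0 ^ (~ 1))
step 4: xor_comm (→) rewrites (0 ^ (~ 1)) into ((~ 1) ^ 0)
step 5: xor_false (→) rewrites ((~ 1) ^ 0) into (~ 1), reaching cost 5 (bound 5)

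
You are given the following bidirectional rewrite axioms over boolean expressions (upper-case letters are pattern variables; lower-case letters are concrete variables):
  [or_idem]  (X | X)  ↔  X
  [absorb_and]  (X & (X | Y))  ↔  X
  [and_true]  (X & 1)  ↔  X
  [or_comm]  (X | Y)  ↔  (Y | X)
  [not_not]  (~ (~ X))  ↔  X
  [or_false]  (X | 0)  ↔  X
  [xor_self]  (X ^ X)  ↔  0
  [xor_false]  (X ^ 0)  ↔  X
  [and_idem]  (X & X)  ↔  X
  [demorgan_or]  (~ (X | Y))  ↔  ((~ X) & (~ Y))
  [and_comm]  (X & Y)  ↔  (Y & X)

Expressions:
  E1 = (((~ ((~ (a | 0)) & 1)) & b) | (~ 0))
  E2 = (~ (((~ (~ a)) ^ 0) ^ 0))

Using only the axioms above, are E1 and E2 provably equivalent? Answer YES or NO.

Every axiom is a valid identity, so a rewrite proof would force E1 and E2 to agree under every assignment.
At a=1, b=0: E1 = 1 but E2 = 0; they differ, so no derivation exists.

NO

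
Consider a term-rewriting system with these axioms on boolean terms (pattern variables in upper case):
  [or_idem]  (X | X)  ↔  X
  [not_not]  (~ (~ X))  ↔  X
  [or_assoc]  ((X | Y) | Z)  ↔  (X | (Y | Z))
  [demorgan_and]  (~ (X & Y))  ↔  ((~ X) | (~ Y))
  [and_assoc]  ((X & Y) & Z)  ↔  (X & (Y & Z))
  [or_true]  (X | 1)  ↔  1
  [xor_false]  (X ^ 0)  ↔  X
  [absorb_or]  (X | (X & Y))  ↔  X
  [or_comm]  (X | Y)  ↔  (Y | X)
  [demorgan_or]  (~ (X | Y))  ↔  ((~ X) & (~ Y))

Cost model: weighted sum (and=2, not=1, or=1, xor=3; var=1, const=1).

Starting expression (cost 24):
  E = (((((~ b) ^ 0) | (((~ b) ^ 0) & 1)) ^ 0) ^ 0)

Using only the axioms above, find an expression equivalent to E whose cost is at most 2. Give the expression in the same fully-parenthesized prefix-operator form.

(~ b)   [cost 2]

(1) (((((~ b) ^ 0) | (((~ b) ^ 0) & 1)) ^ 0) ^ 0)  =[xor_false →]=  ((((~ b) ^ 0) | (((~ b) ^ 0) & 1)) ^ 0)
(2) ((((~ b) ^ 0) | (((~ b) ^ 0) & 1)) ^ 0)  =[xor_false →]=  (((~ b) ^ 0) | (((~ b) ^ 0) & 1))
(3) (((~ b) ^ 0) | (((~ b) ^ 0) & 1))  =[absorb_or →]=  ((~ b) ^ 0)
(4) ((~ b) ^ 0)  =[xor_false →]=  (~ b)    ⊢ cost 2, within 2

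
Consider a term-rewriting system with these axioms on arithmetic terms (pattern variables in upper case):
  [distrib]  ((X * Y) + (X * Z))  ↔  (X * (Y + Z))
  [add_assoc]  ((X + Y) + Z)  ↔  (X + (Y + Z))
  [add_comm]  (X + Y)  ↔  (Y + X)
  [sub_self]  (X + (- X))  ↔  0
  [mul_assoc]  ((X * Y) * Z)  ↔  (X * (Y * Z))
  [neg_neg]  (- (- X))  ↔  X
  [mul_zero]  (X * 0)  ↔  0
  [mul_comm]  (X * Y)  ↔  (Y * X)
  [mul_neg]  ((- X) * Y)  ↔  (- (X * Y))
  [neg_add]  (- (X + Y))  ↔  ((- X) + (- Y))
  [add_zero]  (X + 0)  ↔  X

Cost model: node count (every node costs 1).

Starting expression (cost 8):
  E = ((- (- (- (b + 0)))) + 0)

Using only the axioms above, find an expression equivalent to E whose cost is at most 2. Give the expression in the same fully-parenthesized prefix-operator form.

1. [add_zero →] ((- (- (- (b + 0)))) + 0)  →  (- (- (- (b + 0))))
2. [add_zero →] (b + 0)  →  b;  E = (- (- (- b)))
3. [neg_neg →] (- (- b))  →  b;  cost 2 ≤ 2, done

(- b)   [cost 2]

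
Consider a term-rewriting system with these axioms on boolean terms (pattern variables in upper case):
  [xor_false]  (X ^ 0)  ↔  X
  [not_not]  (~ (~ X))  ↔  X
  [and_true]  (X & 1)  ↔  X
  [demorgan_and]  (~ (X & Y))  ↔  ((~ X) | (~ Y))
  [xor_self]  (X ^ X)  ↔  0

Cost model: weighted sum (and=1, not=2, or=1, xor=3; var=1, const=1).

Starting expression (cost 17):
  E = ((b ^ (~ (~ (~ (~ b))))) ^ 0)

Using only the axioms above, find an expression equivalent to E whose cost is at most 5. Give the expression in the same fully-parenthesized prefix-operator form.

(1) (~ (~ (~ b)))  =[not_not →]=  (~ b)    ⊢ ((b ^ (~ (~ b))) ^ 0)
(2) (~ (~ b))  =[not_not →]=  b    ⊢ ((b ^ b) ^ 0)
(3) ((b ^ b) ^ 0)  =[xor_false →]=  (b ^ b)    ⊢ cost 5, within 5

(b ^ b)   [cost 5]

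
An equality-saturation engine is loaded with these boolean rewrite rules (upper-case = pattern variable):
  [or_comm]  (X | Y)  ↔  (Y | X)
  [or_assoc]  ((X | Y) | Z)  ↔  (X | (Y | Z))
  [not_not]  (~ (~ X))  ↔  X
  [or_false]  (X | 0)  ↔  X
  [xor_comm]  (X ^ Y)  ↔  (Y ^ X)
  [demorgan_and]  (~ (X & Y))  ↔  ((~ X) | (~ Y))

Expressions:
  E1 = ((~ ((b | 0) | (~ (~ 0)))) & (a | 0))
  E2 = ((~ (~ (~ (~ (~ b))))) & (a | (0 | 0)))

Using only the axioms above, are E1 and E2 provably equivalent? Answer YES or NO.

YES

(1) (b | 0)  =[or_false →]=  b    ⊢ ((~ (b | (~ (~ 0)))) & (a | 0))
(2) (~ (~ 0))  =[not_not →]=  0    ⊢ ((~ (b | 0)) & (a | 0))
(3) (b | 0)  =[or_false →]=  b    ⊢ ((~ b) & (a | 0))
(4) b  =[not_not ←]=  (~ (~ b))    ⊢ ((~ (~ (~ b))) & (a | 0))
(5) (~ (~ (~ b)))  =[not_not ←]=  (~ (~ (~ (~ (~ b)))))    ⊢ ((~ (~ (~ (~ (~ b))))) & (a | 0))
(6) 0  =[or_false ←]=  (0 | 0)    ⊢ E2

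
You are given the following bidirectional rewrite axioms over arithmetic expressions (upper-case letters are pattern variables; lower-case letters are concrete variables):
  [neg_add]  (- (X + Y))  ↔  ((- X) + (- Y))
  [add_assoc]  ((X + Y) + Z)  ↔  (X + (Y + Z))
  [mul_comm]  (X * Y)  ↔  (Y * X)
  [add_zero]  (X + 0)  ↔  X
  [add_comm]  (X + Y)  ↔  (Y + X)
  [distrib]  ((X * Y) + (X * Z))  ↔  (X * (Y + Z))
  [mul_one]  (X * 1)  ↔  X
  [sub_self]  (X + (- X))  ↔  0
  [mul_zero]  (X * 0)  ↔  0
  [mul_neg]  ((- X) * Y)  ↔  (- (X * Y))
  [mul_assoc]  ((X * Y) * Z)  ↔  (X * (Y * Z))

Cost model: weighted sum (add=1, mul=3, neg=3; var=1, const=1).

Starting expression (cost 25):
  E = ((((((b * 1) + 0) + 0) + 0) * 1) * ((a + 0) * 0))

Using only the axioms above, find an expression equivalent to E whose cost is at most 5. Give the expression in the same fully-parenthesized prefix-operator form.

(0 * b)   [cost 5]

step 1: mul_one (→) rewrites (b * 1) into b, now (((((b + 0) + 0) + 0) * 1) * ((a + 0) * 0))
step 2: add_zero (→) rewrites (a + 0) into a, now (((((b + 0) + 0) + 0) * 1) * (a * 0))
step 3: mul_zero (→) rewrites (a * 0) into 0, now (((((b + 0) + 0) + 0) * 1) * 0)
step 4: mul_one (→) rewrites ((((b + 0) + 0) + 0) * 1) into (((b + 0) + 0) + 0), now ((((b + 0) + 0) + 0) * 0)
step 5: add_zero (→) rewrites (b + 0) into b, now (((b + 0) + 0) * 0)
step 6: add_zero (→) rewrites (b + 0) into b, now ((b + 0) * 0)
step 7: mul_comm (→) rewrites ((b + 0) * 0) into (0 * (b + 0))
step 8: add_zero (→) rewrites (b + 0) into b, reaching cost 5 (bound 5)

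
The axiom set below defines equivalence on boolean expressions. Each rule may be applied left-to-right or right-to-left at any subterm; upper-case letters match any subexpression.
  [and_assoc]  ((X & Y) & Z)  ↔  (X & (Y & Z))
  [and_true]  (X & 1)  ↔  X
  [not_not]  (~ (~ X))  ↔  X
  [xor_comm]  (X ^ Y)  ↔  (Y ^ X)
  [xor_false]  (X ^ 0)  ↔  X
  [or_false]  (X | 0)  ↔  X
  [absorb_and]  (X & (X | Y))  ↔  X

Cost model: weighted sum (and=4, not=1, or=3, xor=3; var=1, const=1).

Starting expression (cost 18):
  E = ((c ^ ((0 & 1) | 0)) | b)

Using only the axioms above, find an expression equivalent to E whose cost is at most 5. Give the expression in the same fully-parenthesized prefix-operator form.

step 1: and_true (→) rewrites (0 & 1) into 0, now ((c ^ (0 | 0)) | b)
step 2: or_false (→) rewrites (0 | 0) into 0, now ((c ^ 0) | b)
step 3: xor_false (→) rewrites (c ^ 0) into c, reaching cost 5 (bound 5)

(c | b)   [cost 5]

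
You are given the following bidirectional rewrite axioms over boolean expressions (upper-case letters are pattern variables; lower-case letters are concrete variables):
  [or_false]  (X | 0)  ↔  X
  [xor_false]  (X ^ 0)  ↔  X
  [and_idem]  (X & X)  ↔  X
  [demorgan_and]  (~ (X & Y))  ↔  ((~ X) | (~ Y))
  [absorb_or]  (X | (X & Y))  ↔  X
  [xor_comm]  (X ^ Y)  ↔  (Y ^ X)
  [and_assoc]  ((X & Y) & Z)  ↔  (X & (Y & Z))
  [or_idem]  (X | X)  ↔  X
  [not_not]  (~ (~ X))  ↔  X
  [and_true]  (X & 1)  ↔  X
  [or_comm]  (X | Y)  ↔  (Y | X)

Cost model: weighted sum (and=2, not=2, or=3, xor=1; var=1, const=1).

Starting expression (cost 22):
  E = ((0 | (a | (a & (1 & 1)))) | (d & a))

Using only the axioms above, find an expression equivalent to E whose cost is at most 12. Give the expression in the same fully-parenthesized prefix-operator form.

((a | 0) | (d & a))   [cost 12]

(1) (0 | (a | (a & (1 & 1))))  =[or_comm →]=  ((a | (a & (1 & 1))) | 0)    ⊢ (((a | (a & (1 & 1))) | 0) | (d & a))
(2) (1 & 1)  =[and_true →]=  1    ⊢ (((a | (a & 1)) | 0) | (d & a))
(3) (a | (a & 1))  =[absorb_or →]=  a    ⊢ cost 12, within 12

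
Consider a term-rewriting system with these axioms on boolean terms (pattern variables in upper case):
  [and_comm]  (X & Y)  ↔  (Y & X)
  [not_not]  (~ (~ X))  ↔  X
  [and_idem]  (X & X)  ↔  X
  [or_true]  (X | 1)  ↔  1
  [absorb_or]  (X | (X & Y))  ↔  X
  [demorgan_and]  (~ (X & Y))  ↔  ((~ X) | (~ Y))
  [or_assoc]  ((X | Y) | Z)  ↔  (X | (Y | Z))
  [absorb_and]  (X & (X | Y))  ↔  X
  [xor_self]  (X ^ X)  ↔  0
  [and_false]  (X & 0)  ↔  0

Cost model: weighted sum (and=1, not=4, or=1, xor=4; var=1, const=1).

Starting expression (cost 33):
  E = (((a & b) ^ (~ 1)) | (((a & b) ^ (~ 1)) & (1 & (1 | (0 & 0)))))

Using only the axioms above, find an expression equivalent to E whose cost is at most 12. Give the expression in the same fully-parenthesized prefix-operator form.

step 1: and_idem (→) rewrites (0 & 0) into 0, now (((a & b) ^ (~ 1)) | (((a & b) ^ (~ 1)) & (1 & (1 | 0))))
step 2: absorb_and (→) rewrites (1 & (1 | 0)) into 1, now (((a & b) ^ (~ 1)) | (((a & b) ^ (~ 1)) & 1))
step 3: absorb_or (→) rewrites (((a & b) ^ (~ 1)) | (((a & b) ^ (~ 1)) & 1)) into ((a & b) ^ (~ 1)), reaching cost 12 (bound 12)

((a & b) ^ (~ 1))   [cost 12]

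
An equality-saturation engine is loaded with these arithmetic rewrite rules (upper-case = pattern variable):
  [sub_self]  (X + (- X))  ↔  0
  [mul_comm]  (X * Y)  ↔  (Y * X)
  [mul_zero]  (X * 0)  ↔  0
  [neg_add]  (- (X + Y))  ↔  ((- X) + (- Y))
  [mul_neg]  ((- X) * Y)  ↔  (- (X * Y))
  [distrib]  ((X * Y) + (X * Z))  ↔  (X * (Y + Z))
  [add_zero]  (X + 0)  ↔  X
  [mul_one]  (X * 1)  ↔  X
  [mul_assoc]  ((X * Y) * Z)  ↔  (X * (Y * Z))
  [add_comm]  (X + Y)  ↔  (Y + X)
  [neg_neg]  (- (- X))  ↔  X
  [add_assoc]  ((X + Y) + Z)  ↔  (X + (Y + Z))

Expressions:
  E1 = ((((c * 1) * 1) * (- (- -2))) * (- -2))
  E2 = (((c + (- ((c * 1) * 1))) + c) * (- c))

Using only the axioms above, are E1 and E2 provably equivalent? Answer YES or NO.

NO

Every axiom is a valid identity, so a rewrite proof would force E1 and E2 to agree under every assignment.
At c=1: E1 = -4 but E2 = -1; they differ, so no derivation exists.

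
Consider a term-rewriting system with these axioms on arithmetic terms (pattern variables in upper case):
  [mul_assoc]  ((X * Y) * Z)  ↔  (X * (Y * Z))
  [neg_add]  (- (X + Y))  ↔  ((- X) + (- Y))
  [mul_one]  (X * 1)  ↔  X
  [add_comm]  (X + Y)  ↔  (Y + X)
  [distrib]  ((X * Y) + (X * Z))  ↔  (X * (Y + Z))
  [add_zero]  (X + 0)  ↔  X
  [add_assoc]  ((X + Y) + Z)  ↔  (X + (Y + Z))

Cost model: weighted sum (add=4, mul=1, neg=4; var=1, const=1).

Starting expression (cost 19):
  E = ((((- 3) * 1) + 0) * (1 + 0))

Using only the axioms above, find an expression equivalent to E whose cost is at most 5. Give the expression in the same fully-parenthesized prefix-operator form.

(1) (((- 3) * 1) + 0)  =[add_zero →]=  ((- 3) * 1)    ⊢ (((- 3) * 1) * (1 + 0))
(2) (1 + 0)  =[add_zero →]=  1    ⊢ (((- 3) * 1) * 1)
(3) ((- 3) * 1)  =[mul_one →]=  (- 3)    ⊢ ((- 3) * 1)
(4) ((- 3) * 1)  =[mul_one →]=  (- 3)    ⊢ cost 5, within 5

(- 3)   [cost 5]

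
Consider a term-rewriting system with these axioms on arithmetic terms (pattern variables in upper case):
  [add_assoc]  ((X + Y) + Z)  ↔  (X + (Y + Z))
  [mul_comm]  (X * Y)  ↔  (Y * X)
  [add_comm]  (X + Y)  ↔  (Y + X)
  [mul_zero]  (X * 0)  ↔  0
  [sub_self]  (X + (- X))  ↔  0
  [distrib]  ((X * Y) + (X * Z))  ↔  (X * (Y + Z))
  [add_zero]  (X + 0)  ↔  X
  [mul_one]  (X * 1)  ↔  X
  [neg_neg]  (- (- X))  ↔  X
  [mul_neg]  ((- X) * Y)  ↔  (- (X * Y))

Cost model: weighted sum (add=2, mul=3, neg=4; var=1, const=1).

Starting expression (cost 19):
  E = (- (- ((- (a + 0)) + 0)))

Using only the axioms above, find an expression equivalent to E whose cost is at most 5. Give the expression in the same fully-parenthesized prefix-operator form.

(- a)   [cost 5]

step 1: add_zero (→) rewrites (a + 0) into a, now (- (- ((- a) + 0)))
step 2: add_zero (→) rewrites ((- a) + 0) into (- a), now (- (- (- a)))
step 3: neg_neg (→) rewrites (- (- (- a))) into (- a), reaching cost 5 (bound 5)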